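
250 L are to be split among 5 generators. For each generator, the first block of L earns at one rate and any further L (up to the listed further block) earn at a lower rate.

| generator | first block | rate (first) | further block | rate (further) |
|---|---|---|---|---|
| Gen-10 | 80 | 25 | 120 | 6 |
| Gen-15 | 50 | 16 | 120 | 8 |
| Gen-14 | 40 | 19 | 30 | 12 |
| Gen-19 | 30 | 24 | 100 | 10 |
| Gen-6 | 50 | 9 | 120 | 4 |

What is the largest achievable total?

Treat each block as its own option and order by rate: Gen-10/T1 25 > Gen-19/T1 24 > Gen-14/T1 19 > Gen-15/T1 16 > Gen-14/T2 12 > Gen-19/T2 10 > Gen-6/T1 9 > Gen-15/T2 8 > Gen-10/T2 6 > Gen-6/T2 4.
Gen-10 T1 at 25: fill all 80 ; 170 left.
Fill Gen-19 T1 block (30 at 24) ; 140 left.
Fill Gen-14 T1 block (40 at 19) ; 100 left.
Gen-15/T1 (16): +50 ; 50 left.
Fill Gen-14 T2 block (30 at 12) ; 20 left.
20 remain; put them into Gen-19 T2 at 10.
Total = 25×80 + 24×30 + 19×40 + 16×50 + 12×30 + 10×20 = 4840.

4840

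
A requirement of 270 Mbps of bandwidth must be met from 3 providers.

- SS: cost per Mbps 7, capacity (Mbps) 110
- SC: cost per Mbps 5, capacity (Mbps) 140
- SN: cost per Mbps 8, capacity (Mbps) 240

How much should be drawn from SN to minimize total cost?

Cheapest first:
SC at 5: take all 140 Mbps ; 130 still needed.
Take 110 from SS at 7 ; need 20 more.
SN (8): take the remaining 20 ; done.

20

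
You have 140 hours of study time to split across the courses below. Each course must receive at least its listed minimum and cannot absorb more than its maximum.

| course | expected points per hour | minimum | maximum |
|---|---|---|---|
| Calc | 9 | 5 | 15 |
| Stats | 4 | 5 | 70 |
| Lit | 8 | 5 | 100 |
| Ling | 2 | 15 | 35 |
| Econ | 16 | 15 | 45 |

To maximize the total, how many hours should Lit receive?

60

Meeting every minimum uses 5+5+5+15+15 = 45 hours, leaving 95.
Rank by expected points per hour: Econ 16 > Calc 9 > Lit 8 > Stats 4 > Ling 2.
Econ takes 30 more to reach its cap of 45 — 65 left.
Calc takes 10 more to reach its cap of 15 — 55 left.
Only 55 left; Lit takes them to reach 60.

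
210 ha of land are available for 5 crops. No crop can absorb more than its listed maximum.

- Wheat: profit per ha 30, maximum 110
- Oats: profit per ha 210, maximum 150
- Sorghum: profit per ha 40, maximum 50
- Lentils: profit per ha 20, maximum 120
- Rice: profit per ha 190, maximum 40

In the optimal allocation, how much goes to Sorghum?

20

Order the crops by profit per ha: Oats 210 > Rice 190 > Sorghum 40 > Wheat 30 > Lentils 20.
Oats: +150 to 150 (cap) → 60 left.
Rice takes 40 to reach its cap of 40 → 20 left.
Only 20 left; Sorghum takes them to reach 20.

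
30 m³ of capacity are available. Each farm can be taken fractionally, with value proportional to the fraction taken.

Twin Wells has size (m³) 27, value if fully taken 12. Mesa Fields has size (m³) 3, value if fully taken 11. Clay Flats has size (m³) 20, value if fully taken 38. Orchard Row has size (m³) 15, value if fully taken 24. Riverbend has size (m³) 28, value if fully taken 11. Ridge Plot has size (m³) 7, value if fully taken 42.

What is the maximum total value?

91

Sort by value density: Ridge Plot 42/7≈6, Mesa Fields 11/3≈3.67, Clay Flats 38/20≈1.9, Orchard Row 24/15≈1.6, Twin Wells 12/27≈0.444, Riverbend 11/28≈0.393.
Ridge Plot: take in full, 7 m³ for value 42 → 23 left.
Mesa Fields: take in full, 3 m³ for value 11 → 20 left.
Take all of Clay Flats (20 m³, value 38) → 0 m³ left.
Total value = 91.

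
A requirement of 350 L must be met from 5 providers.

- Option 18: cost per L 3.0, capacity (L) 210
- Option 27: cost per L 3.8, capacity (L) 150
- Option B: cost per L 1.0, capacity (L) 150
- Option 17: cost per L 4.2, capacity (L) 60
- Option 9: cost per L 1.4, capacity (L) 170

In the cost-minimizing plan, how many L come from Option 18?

Cheapest first:
Take 150 from Option B at 1.0 → need 200 more.
Option 9 (1.4): use full 170 → 30 L to go.
Take 30 from Option 18 at 3.0 to finish.
Option 27, Option 17: unused.

30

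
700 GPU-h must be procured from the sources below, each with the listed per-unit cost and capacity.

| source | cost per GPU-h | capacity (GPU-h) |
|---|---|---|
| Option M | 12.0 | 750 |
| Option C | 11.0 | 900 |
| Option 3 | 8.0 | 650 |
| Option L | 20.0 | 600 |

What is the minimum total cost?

Fill from the cheapest source first.
Option 3 at 8.0: take all 650 GPU-h ; 50 still needed.
Option C (11.0): take the remaining 50 ; done.
Option M, Option L: unused.
Cost = 650×8.0 + 50×11.0 = 5750.

5750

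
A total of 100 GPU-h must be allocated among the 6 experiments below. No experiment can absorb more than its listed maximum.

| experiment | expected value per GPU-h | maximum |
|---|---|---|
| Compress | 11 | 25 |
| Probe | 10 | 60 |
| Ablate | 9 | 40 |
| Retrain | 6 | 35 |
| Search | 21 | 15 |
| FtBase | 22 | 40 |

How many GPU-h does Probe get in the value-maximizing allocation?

20

Order the experiments by expected value per GPU-h: FtBase 22 > Search 21 > Compress 11 > Probe 10 > Ablate 9 > Retrain 6.
FtBase: +40 to 40 (cap) → 60 left.
Search takes 15 to reach its cap of 15 → 45 left.
Give Compress 25 to hit its cap of 25 → 20 left.
Probe: +20 (room for 60) → 20. Pool exhausted.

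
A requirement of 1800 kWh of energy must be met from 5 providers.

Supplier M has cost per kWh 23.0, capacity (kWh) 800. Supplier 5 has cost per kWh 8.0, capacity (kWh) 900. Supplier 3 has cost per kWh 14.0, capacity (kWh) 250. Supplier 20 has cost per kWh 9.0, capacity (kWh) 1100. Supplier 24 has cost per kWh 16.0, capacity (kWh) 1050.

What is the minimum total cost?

Fill from the cheapest provider first.
Take 900 from Supplier 5 at 8.0 ; need 900 more.
Take 900 from Supplier 20 at 9.0 to finish.
Supplier 3, Supplier 24, Supplier M: unused.
Cost = 900×8.0 + 900×9.0 = 15300.

15300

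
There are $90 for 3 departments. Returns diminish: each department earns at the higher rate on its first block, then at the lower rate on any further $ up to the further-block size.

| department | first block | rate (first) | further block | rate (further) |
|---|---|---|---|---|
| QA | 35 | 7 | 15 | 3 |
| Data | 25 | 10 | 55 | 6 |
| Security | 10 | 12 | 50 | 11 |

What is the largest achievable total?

Rank every tier by rate: Security/first 12 > Security/second 11 > Data/first 10 > QA/first 7 > Data/second 6 > QA/second 3.
Security/first (12): +10 → 80 left.
Security/second (11): +50 → 30 left.
Data/first (10): +25 → 5 left.
QA/first: +5 of 35 at 7; pool empty.
Total = 12×10 + 11×50 + 10×25 + 7×5 = 955.

955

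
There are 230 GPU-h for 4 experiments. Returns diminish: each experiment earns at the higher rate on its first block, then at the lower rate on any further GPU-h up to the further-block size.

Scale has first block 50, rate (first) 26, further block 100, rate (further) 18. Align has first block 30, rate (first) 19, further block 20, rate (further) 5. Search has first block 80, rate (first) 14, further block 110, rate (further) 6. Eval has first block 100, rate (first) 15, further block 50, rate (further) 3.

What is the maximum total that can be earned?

Treat each block as its own option and order by rate: Scale/T1 26 > Align/T1 19 > Scale/T2 18 > Eval/T1 15 > Search/T1 14 > Search/T2 6 > Align/T2 5 > Eval/T2 3.
Fill Scale T1 block (50 at 26) → 180 left.
Align T1 at 19: fill all 30 → 150 left.
Scale T2 at 18: fill all 100 → 50 left.
50 remain; put them into Eval T1 at 15.
Total = 26×50 + 19×30 + 18×100 + 15×50 = 4420.

4420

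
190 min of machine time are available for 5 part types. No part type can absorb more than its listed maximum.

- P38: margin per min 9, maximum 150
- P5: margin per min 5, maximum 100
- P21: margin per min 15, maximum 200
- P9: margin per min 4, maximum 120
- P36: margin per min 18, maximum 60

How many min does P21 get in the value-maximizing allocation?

Highest margin per min first: P36 18 > P21 15 > P38 9 > P5 5 > P9 4.
P36 takes 60 to reach its cap of 60 — 130 left.
P21: +130 (room for 200) → 130. Pool exhausted.

130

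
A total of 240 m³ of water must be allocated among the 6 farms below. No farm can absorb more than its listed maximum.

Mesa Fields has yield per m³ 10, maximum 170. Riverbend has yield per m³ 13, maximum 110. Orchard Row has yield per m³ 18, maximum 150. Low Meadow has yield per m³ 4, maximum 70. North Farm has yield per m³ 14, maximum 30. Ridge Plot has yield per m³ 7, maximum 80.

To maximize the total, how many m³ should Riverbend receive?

Highest yield per m³ first: Orchard Row 18 > North Farm 14 > Riverbend 13 > Mesa Fields 10 > Ridge Plot 7 > Low Meadow 4.
Orchard Row takes 150 to reach its cap of 150 → 90 left.
Give North Farm 30 to hit its cap of 30 → 60 left.
Riverbend has room for 110 but only 60 remain, so it gets 60.

60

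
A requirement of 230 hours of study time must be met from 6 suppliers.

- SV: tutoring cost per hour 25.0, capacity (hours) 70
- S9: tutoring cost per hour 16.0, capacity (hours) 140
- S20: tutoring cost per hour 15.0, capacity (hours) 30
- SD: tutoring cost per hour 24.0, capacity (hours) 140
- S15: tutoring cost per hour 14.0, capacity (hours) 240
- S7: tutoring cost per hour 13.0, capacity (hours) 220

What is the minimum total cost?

Fill from the cheapest supplier first.
S7 at 13.0: take all 220 hours → 10 still needed.
S15 at 14.0: take 10 of its 240 → requirement met.
S20, S9, SD, SV: unused.
Cost = 220×13.0 + 10×14.0 = 3000.

3000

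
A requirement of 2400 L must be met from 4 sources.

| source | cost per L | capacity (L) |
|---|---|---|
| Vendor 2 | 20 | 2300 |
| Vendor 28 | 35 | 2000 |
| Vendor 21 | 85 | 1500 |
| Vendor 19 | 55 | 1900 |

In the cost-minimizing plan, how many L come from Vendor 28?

Cheapest first:
Take 2300 from Vendor 2 at 20 → need 100 more.
Take 100 from Vendor 28 at 35 to finish.
Vendor 19, Vendor 21: unused.

100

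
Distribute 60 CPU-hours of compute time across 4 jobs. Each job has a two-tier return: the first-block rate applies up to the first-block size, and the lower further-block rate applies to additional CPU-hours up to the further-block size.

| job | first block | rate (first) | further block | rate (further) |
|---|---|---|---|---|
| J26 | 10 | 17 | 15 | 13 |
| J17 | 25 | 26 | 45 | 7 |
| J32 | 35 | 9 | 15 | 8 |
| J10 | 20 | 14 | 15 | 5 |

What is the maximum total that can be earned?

1165

Treat each block as its own option and order by rate: J17/T1 26 > J26/T1 17 > J10/T1 14 > J26/T2 13 > J32/T1 9 > J32/T2 8 > J17/T2 7 > J10/T2 5.
Fill J17 T1 block (25 at 26) → 35 left.
J26/T1 (17): +10 → 25 left.
J10/T1 (14): +20 → 5 left.
5 remain; put them into J26 T2 at 13.
Total = 26×25 + 17×10 + 14×20 + 13×5 = 1165.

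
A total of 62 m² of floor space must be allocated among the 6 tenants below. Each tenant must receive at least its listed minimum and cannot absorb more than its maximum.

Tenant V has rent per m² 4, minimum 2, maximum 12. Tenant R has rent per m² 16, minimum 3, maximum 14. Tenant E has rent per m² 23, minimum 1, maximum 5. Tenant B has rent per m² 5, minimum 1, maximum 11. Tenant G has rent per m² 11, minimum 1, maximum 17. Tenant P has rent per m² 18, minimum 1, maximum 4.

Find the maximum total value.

697

Meeting every minimum uses 2+3+1+1+1+1 = 9 m², leaving 53.
Highest rent per m² first: Tenant E 23 > Tenant P 18 > Tenant R 16 > Tenant G 11 > Tenant B 5 > Tenant V 4.
Tenant E: +4 to 5 (cap) ; 49 left.
Give Tenant P 3 more to hit its cap of 4 ; 46 left.
Tenant R takes 11 more to reach its cap of 14 ; 35 left.
Give Tenant G 16 more to hit its cap of 17 ; 19 left.
Give Tenant B 10 more to hit its cap of 11 ; 9 left.
Only 9 left; Tenant V takes them to reach 11.
Total = 4×11 + 16×14 + 23×5 + 5×11 + 11×17 + 18×4 = 697.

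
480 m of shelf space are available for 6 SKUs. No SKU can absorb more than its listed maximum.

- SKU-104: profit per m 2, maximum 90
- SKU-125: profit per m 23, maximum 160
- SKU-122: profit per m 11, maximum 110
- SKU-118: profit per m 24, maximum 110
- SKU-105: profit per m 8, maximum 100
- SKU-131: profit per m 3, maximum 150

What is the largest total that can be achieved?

Rank by profit per m: SKU-118 24 > SKU-125 23 > SKU-122 11 > SKU-105 8 > SKU-131 3 > SKU-104 2.
SKU-118 takes 110 to reach its cap of 110 → 370 left.
SKU-125 takes 160 to reach its cap of 160 → 210 left.
Give SKU-122 110 to hit its cap of 110 → 100 left.
SKU-105: +100 to 100 (cap) → 0 left.
Total = 23×160 + 11×110 + 24×110 + 8×100 = 8330.

8330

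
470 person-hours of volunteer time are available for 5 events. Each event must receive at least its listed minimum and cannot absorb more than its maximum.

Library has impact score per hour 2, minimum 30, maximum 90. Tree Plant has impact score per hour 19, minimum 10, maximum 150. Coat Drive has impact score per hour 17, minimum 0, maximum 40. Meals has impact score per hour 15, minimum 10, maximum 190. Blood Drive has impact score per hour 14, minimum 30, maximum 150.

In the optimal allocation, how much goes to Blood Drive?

Meeting every minimum uses 30+10+0+10+30 = 80 person-hours, leaving 390.
Rank by impact score per hour: Tree Plant 19 > Coat Drive 17 > Meals 15 > Blood Drive 14 > Library 2.
Tree Plant: +140 to 150 (cap) — 250 left.
Coat Drive: +40 to 40 (cap) — 210 left.
Meals takes 180 more to reach its cap of 190 — 30 left.
Blood Drive has room for 120 more but only 30 remain, so it gets 60.

60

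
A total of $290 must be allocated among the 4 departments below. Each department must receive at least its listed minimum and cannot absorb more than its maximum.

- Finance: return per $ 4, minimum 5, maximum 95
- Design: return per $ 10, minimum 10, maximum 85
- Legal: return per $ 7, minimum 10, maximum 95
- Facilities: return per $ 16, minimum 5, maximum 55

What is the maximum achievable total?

Meeting every minimum uses 5+10+10+5 = 30 $, leaving 260.
Order the departments by return per $: Facilities 16 > Design 10 > Legal 7 > Finance 4.
Give Facilities 50 more to hit its cap of 55 — 210 left.
Design: +75 to 85 (cap) — 135 left.
Legal takes 85 more to reach its cap of 95 — 50 left.
Finance has room for 90 more but only 50 remain, so it gets 55.
Total = 4×55 + 10×85 + 7×95 + 16×55 = 2615.

2615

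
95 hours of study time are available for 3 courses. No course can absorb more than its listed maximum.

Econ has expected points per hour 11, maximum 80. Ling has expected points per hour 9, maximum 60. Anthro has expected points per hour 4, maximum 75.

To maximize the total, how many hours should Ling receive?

Order the courses by expected points per hour: Econ 11 > Ling 9 > Anthro 4.
Econ takes 80 to reach its cap of 80 ; 15 left.
Only 15 left; Ling takes them to reach 15.

15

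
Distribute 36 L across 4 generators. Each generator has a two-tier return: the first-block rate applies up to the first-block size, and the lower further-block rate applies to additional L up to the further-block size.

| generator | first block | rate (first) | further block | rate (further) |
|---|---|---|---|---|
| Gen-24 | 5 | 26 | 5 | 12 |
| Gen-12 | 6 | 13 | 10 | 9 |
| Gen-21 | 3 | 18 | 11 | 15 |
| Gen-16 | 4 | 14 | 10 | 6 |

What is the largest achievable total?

561

Order all 8 blocks by rate: Gen-24/first 26 > Gen-21/first 18 > Gen-21/second 15 > Gen-16/first 14 > Gen-12/first 13 > Gen-24/second 12 > Gen-12/second 9 > Gen-16/second 6.
Fill Gen-24 first block (5 at 26) ; 31 left.
Fill Gen-21 first block (3 at 18) ; 28 left.
Gen-21 second at 15: fill all 11 ; 17 left.
Gen-16 first at 14: fill all 4 ; 13 left.
Gen-12/first (13): +6 ; 7 left.
Gen-24 second at 12: fill all 5 ; 2 left.
Gen-12/second: +2 of 10 at 9; pool empty.
Total = 26×5 + 18×3 + 15×11 + 14×4 + 13×6 + 12×5 + 9×2 = 561.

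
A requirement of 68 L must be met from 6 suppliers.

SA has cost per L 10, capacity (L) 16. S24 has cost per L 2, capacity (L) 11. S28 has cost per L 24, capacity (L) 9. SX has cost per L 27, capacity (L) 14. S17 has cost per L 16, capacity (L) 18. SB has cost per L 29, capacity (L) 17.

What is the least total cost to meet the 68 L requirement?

Cheapest first:
Take 11 from S24 at 2 → need 57 more.
SA at 10: take all 16 L → 41 still needed.
S17 (16): use full 18 → 23 L to go.
S28 at 24: take all 9 L → 14 still needed.
SX (27): use full 14 → 0 L to go.
SB: unused.
Cost = 11×2 + 16×10 + 18×16 + 9×24 + 14×27 = 1064.

1064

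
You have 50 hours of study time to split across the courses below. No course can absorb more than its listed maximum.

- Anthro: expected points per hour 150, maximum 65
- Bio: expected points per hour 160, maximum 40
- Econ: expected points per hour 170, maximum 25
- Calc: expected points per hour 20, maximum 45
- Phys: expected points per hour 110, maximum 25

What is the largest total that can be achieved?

Order the courses by expected points per hour: Econ 170 > Bio 160 > Anthro 150 > Phys 110 > Calc 20.
Econ: +25 to 25 (cap) ; 25 left.
Bio: +25 (room for 40) → 25. Pool exhausted.
Total = 160×25 + 170×25 = 8250.

8250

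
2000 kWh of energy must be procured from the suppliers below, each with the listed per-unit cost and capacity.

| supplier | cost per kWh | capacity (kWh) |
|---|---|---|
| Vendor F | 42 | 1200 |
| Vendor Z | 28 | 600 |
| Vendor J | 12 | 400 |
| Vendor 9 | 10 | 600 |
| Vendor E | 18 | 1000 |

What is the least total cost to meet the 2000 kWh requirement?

28800

Cheapest first:
Take 600 from Vendor 9 at 10 ; need 1400 more.
Vendor J (12): use full 400 ; 1000 kWh to go.
Vendor E (18): use full 1000 ; 0 kWh to go.
Vendor Z, Vendor F: unused.
Cost = 600×10 + 400×12 + 1000×18 = 28800.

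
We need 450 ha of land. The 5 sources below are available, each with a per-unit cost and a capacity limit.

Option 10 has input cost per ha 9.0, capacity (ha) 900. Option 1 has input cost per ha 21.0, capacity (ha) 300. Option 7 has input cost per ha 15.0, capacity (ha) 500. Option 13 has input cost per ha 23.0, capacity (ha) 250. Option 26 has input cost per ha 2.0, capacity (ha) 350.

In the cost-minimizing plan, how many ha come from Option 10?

100

Cheapest first:
Option 26 at 2.0: take all 350 ha → 100 still needed.
Take 100 from Option 10 at 9.0 to finish.
Option 7, Option 1, Option 13: unused.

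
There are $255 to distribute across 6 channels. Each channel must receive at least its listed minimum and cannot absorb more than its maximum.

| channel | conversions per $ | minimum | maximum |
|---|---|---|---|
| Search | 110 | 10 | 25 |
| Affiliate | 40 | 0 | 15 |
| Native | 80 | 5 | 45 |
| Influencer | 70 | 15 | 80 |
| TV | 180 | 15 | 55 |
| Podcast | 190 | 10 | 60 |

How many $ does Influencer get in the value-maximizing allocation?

Meeting every minimum uses 10+0+5+15+15+10 = 55 $, leaving 200.
Rank by conversions per $: Podcast 190 > TV 180 > Search 110 > Native 80 > Influencer 70 > Affiliate 40.
Podcast: +50 to 60 (cap) → 150 left.
TV: +40 to 55 (cap) → 110 left.
Search: +15 to 25 (cap) → 95 left.
Native: +40 to 45 (cap) → 55 left.
Only 55 left; Influencer takes them to reach 70.

70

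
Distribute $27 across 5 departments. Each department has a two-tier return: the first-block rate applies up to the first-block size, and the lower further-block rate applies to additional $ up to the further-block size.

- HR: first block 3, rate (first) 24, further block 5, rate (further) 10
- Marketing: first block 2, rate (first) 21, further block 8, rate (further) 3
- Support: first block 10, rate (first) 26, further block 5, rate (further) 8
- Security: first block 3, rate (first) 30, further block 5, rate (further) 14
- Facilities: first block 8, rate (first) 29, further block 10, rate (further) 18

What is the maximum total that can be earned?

Treat each block as its own option and order by rate: Security/T1 30 > Facilities/T1 29 > Support/T1 26 > HR/T1 24 > Marketing/T1 21 > Facilities/T2 18 > Security/T2 14 > HR/T2 10 > Support/T2 8 > Marketing/T2 3.
Security/T1 (30): +3 — 24 left.
Facilities/T1 (29): +8 — 16 left.
Support T1 at 26: fill all 10 — 6 left.
HR T1 at 24: fill all 3 — 3 left.
Fill Marketing T1 block (2 at 21) — 1 left.
Facilities T2 at 18: only 1 left, fill 1.
Total = 30×3 + 29×8 + 26×10 + 24×3 + 21×2 + 18×1 = 714.

714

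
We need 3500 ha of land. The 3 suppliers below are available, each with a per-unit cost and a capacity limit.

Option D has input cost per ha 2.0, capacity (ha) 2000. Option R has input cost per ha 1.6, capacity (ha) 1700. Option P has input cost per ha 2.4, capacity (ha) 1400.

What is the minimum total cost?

6320

Fill from the cheapest supplier first.
Option R (1.6): use full 1700 ; 1800 ha to go.
Take 1800 from Option D at 2.0 to finish.
Option P: unused.
Cost = 1700×1.6 + 1800×2.0 = 6320.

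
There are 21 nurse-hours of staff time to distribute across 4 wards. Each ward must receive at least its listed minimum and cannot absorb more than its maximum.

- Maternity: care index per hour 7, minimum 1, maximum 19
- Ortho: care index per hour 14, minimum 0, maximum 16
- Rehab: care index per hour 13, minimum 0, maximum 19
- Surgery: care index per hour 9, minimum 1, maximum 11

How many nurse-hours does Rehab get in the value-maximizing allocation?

3

Meeting every minimum uses 1+0+0+1 = 2 nurse-hours, leaving 19.
Order the wards by care index per hour: Ortho 14 > Rehab 13 > Surgery 9 > Maternity 7.
Ortho: +16 to 16 (cap) — 3 left.
Only 3 left; Rehab takes them to reach 3.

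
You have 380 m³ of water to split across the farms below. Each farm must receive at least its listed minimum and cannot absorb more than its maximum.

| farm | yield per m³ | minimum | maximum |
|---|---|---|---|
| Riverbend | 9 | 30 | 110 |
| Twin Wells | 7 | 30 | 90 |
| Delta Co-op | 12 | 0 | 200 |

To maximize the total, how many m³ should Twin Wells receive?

Meeting every minimum uses 30+30+0 = 60 m³, leaving 320.
Rank by yield per m³: Delta Co-op 12 > Riverbend 9 > Twin Wells 7.
Give Delta Co-op 200 more to hit its cap of 200 — 120 left.
Riverbend takes 80 more to reach its cap of 110 — 40 left.
Twin Wells: +40 (room for 60) → 70. Pool exhausted.

70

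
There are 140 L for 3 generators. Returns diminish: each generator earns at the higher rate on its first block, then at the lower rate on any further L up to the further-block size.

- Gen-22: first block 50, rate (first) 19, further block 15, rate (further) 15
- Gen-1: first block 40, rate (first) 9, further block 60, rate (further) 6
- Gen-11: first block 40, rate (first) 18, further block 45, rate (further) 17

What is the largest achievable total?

Order all 6 blocks by rate: Gen-22/first 19 > Gen-11/first 18 > Gen-11/second 17 > Gen-22/second 15 > Gen-1/first 9 > Gen-1/second 6.
Gen-22/first (19): +50 → 90 left.
Gen-11/first (18): +40 → 50 left.
Gen-11 second at 17: fill all 45 → 5 left.
Gen-22/second: +5 of 15 at 15; pool empty.
Total = 19×50 + 18×40 + 17×45 + 15×5 = 2510.

2510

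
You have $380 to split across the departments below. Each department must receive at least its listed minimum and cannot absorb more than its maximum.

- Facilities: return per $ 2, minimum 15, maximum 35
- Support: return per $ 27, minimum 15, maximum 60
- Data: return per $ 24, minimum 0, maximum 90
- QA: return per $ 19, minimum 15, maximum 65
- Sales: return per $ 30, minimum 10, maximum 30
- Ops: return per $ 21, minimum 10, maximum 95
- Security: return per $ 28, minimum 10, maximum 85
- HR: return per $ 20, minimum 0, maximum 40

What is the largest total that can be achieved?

Meeting every minimum uses 15+15+0+15+10+10+10+0 = 75 $, leaving 305.
Rank by return per $: Sales 30 > Security 28 > Support 27 > Data 24 > Ops 21 > HR 20 > QA 19 > Facilities 2.
Give Sales 20 more to hit its cap of 30 → 285 left.
Give Security 75 more to hit its cap of 85 → 210 left.
Support: +45 to 60 (cap) → 165 left.
Give Data 90 more to hit its cap of 90 → 75 left.
Only 75 left; Ops takes them to reach 85.
Total = 2×15 + 27×60 + 24×90 + 19×15 + 30×30 + 21×85 + 28×85 = 9160.

9160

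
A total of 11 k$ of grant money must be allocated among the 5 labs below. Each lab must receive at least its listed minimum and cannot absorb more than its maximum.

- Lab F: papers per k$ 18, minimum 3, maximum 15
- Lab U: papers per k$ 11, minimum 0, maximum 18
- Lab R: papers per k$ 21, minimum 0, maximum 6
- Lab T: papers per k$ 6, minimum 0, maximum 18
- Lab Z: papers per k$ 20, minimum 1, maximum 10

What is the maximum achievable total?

220

Meeting every minimum uses 3+0+0+0+1 = 4 k$, leaving 7.
Highest papers per k$ first: Lab R 21 > Lab Z 20 > Lab F 18 > Lab U 11 > Lab T 6.
Lab R: +6 to 6 (cap) → 1 left.
Only 1 left; Lab Z takes them to reach 2.
Total = 18×3 + 21×6 + 20×2 = 220.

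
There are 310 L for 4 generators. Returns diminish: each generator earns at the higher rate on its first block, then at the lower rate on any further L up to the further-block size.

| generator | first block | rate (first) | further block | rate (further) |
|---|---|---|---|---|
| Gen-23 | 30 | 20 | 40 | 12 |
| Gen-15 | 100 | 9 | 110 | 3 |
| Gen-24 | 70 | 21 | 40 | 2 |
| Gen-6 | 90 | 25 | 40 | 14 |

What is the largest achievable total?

Treat each block as its own option and order by rate: Gen-6/T1 25 > Gen-24/T1 21 > Gen-23/T1 20 > Gen-6/T2 14 > Gen-23/T2 12 > Gen-15/T1 9 > Gen-15/T2 3 > Gen-24/T2 2.
Fill Gen-6 T1 block (90 at 25) ; 220 left.
Fill Gen-24 T1 block (70 at 21) ; 150 left.
Gen-23 T1 at 20: fill all 30 ; 120 left.
Gen-6/T2 (14): +40 ; 80 left.
Fill Gen-23 T2 block (40 at 12) ; 40 left.
Gen-15/T1: +40 of 100 at 9; pool empty.
Total = 25×90 + 21×70 + 20×30 + 14×40 + 12×40 + 9×40 = 5720.

5720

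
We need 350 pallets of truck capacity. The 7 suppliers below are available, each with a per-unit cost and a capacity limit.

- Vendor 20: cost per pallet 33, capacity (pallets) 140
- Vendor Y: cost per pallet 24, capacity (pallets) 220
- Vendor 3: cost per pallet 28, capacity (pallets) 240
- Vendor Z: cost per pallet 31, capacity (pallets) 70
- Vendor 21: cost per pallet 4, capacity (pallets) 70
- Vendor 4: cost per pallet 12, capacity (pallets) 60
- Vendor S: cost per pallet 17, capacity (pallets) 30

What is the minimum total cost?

Use suppliers in increasing cost order.
Vendor 21 at 4: take all 70 pallets → 280 still needed.
Vendor 4 (12): use full 60 → 220 pallets to go.
Vendor S (17): use full 30 → 190 pallets to go.
Vendor Y (24): take the remaining 190 → done.
Vendor 3, Vendor Z, Vendor 20: unused.
Cost = 70×4 + 60×12 + 30×17 + 190×24 = 6070.

6070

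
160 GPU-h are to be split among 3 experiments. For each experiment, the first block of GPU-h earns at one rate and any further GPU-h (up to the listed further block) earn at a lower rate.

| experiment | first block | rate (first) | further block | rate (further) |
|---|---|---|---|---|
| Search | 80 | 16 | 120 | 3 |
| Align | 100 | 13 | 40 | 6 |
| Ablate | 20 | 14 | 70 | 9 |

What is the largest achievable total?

Rank every tier by rate: Search/first 16 > Ablate/first 14 > Align/first 13 > Ablate/second 9 > Align/second 6 > Search/second 3.
Search/first (16): +80 ; 80 left.
Fill Ablate first block (20 at 14) ; 60 left.
Align first at 13: only 60 left, fill 60.
Total = 16×80 + 14×20 + 13×60 = 2340.

2340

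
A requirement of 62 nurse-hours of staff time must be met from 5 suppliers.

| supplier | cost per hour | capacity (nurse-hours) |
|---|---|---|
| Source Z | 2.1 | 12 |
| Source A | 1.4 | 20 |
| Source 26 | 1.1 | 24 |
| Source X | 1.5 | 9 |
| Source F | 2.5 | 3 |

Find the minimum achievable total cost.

86.8

Cheapest first:
Source 26 (1.1): use full 24 ; 38 nurse-hours to go.
Source A (1.4): use full 20 ; 18 nurse-hours to go.
Source X (1.5): use full 9 ; 9 nurse-hours to go.
Take 9 from Source Z at 2.1 to finish.
Source F: unused.
Cost = 24×1.1 + 20×1.4 + 9×1.5 + 9×2.1 = 86.8.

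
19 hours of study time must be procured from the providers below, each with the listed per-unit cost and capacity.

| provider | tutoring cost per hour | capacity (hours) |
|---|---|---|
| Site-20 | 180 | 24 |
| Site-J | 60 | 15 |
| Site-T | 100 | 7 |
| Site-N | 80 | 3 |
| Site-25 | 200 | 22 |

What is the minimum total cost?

Cheapest first:
Site-J (60): use full 15 → 4 hours to go.
Site-N (80): use full 3 → 1 hours to go.
Site-T (100): take the remaining 1 → done.
Site-20, Site-25: unused.
Cost = 15×60 + 3×80 + 1×100 = 1240.

1240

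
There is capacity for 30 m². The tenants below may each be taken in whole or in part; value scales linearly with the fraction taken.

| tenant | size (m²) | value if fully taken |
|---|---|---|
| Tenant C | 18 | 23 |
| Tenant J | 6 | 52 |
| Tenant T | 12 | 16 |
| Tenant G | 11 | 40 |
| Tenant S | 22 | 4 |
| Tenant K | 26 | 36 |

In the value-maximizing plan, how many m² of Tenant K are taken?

Sort by value density: Tenant J 52/6≈8.67, Tenant G 40/11≈3.64, Tenant K 36/26≈1.38, Tenant T 16/12≈1.33, Tenant C 23/18≈1.28, Tenant S 4/22≈0.182.
Tenant J: take in full, 6 m² for value 52 — 24 left.
Take all of Tenant G (11 m², value 40) — 13 m² left.
Only 13 m² remain; take 13/26 of Tenant K for value 36×13/26 = 18.

13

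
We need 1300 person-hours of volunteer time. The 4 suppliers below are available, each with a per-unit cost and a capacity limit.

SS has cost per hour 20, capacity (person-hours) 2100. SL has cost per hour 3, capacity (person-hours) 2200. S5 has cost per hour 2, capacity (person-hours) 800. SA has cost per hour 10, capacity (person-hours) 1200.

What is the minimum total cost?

Cheapest first:
Take 800 from S5 at 2 → need 500 more.
Take 500 from SL at 3 to finish.
SA, SS: unused.
Cost = 800×2 + 500×3 = 3100.

3100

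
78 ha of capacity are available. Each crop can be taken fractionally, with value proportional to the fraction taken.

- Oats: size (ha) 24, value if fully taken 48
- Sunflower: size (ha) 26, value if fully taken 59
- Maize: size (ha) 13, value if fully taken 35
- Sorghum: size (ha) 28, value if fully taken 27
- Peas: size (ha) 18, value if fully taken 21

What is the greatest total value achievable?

159.5

Best value per unit of size first: Maize 35/13≈2.69, Sunflower 59/26≈2.27, Oats 48/24≈2, Peas 21/18≈1.17, Sorghum 27/28≈0.964.
All 13 ha of Maize fit (value 35) — 65 remain.
Sunflower: take in full, 26 ha for value 59 — 39 left.
All 24 ha of Oats fit (value 48) — 15 remain.
Fill the last 15 ha with part of Peas: 15/18 of it earns 17.5.
Total value = 159.5.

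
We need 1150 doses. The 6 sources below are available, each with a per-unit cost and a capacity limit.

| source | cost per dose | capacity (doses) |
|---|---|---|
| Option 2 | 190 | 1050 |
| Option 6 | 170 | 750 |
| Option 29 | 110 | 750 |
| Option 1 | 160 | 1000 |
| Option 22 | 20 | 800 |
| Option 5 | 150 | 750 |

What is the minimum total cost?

Use sources in increasing cost order.
Take 800 from Option 22 at 20 — need 350 more.
Option 29 (110): take the remaining 350 — done.
Option 5, Option 1, Option 6, Option 2: unused.
Cost = 800×20 + 350×110 = 54500.

54500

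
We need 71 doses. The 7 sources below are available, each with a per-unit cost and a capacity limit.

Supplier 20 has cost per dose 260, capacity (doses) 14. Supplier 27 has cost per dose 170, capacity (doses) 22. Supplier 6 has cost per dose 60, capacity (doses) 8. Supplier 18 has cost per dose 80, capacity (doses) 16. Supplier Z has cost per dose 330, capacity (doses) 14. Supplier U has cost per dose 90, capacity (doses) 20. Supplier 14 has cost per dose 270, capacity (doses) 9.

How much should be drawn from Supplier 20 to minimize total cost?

Fill from the cheapest source first.
Take 8 from Supplier 6 at 60 → need 63 more.
Supplier 18 (80): use full 16 → 47 doses to go.
Supplier U (90): use full 20 → 27 doses to go.
Supplier 27 at 170: take all 22 doses → 5 still needed.
Supplier 20 (260): take the remaining 5 → done.
Supplier 14, Supplier Z: unused.

5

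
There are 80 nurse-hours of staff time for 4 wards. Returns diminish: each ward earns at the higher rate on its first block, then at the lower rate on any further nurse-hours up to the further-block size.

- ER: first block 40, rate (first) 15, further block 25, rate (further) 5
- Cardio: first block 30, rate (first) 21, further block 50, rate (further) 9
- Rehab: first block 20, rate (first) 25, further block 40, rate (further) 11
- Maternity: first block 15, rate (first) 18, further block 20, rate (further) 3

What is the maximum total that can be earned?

1625

Treat each block as its own option and order by rate: Rehab/tier1 25 > Cardio/tier1 21 > Maternity/tier1 18 > ER/tier1 15 > Rehab/tier2 11 > Cardio/tier2 9 > ER/tier2 5 > Maternity/tier2 3.
Rehab tier1 at 25: fill all 20 — 60 left.
Cardio/tier1 (21): +30 — 30 left.
Maternity tier1 at 18: fill all 15 — 15 left.
ER tier1 at 15: only 15 left, fill 15.
Total = 25×20 + 21×30 + 18×15 + 15×15 = 1625.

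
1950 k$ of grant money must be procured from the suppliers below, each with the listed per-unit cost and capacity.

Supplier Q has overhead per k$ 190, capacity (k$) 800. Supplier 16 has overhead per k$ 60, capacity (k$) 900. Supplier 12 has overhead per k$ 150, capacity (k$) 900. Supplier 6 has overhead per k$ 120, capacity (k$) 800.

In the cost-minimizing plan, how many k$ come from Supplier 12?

250

Cheapest first:
Supplier 16 at 60: take all 900 k$ ; 1050 still needed.
Supplier 6 (120): use full 800 ; 250 k$ to go.
Supplier 12 at 150: take 250 of its 900 ; requirement met.
Supplier Q: unused.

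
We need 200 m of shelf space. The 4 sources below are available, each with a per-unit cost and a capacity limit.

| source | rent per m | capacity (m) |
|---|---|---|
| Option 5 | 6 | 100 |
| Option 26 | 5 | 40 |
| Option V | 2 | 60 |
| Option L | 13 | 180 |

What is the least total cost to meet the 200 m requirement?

920

Use sources in increasing cost order.
Take 60 from Option V at 2 → need 140 more.
Option 26 (5): use full 40 → 100 m to go.
Option 5 (6): use full 100 → 0 m to go.
Option L: unused.
Cost = 60×2 + 40×5 + 100×6 = 920.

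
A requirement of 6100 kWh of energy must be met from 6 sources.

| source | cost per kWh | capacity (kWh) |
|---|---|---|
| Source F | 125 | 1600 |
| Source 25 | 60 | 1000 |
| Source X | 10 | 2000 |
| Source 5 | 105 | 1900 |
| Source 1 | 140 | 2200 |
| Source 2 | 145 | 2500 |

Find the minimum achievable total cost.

Fill from the cheapest source first.
Source X at 10: take all 2000 kWh → 4100 still needed.
Source 25 at 60: take all 1000 kWh → 3100 still needed.
Source 5 (105): use full 1900 → 1200 kWh to go.
Take 1200 from Source F at 125 to finish.
Source 1, Source 2: unused.
Cost = 2000×10 + 1000×60 + 1900×105 + 1200×125 = 429500.

429500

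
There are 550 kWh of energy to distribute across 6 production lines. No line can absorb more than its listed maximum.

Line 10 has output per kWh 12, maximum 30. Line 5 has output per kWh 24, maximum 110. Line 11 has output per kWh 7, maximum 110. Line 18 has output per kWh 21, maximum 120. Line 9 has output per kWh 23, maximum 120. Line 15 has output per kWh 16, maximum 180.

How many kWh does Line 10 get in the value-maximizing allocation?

Highest output per kWh first: Line 5 24 > Line 9 23 > Line 18 21 > Line 15 16 > Line 10 12 > Line 11 7.
Line 5 takes 110 to reach its cap of 110 → 440 left.
Line 9: +120 to 120 (cap) → 320 left.
Line 18 takes 120 to reach its cap of 120 → 200 left.
Line 15 takes 180 to reach its cap of 180 → 20 left.
Only 20 left; Line 10 takes them to reach 20.

20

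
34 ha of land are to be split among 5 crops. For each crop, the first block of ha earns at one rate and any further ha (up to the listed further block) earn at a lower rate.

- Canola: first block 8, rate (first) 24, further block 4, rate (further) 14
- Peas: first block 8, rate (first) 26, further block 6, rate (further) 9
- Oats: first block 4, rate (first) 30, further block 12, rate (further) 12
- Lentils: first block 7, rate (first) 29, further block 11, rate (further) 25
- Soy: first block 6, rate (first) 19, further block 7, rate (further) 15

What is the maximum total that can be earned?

902

Rank every tier by rate: Oats/tier1 30 > Lentils/tier1 29 > Peas/tier1 26 > Lentils/tier2 25 > Canola/tier1 24 > Soy/tier1 19 > Soy/tier2 15 > Canola/tier2 14 > Oats/tier2 12 > Peas/tier2 9.
Oats/tier1 (30): +4 ; 30 left.
Lentils tier1 at 29: fill all 7 ; 23 left.
Fill Peas tier1 block (8 at 26) ; 15 left.
Lentils tier2 at 25: fill all 11 ; 4 left.
4 remain; put them into Canola tier1 at 24.
Total = 30×4 + 29×7 + 26×8 + 25×11 + 24×4 = 902.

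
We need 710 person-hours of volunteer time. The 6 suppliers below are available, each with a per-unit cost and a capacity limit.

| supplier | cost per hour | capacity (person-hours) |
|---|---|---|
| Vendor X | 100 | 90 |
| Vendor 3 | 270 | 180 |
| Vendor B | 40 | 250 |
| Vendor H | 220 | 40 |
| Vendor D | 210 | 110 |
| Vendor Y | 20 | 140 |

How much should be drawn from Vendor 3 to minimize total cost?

Fill from the cheapest supplier first.
Vendor Y (20): use full 140 — 570 person-hours to go.
Vendor B at 40: take all 250 person-hours — 320 still needed.
Vendor X (100): use full 90 — 230 person-hours to go.
Take 110 from Vendor D at 210 — need 120 more.
Take 40 from Vendor H at 220 — need 80 more.
Vendor 3 at 270: take 80 of its 180 — requirement met.

80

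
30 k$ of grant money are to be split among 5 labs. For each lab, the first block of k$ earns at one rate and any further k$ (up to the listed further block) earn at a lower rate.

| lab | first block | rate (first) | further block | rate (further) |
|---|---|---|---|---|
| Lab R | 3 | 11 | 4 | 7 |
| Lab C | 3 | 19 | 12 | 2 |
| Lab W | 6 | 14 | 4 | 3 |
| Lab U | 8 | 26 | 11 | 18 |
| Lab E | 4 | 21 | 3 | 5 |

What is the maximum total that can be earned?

Rank every tier by rate: Lab U/first 26 > Lab E/first 21 > Lab C/first 19 > Lab U/second 18 > Lab W/first 14 > Lab R/first 11 > Lab R/second 7 > Lab E/second 5 > Lab W/second 3 > Lab C/second 2.
Lab U first at 26: fill all 8 — 22 left.
Lab E/first (21): +4 — 18 left.
Lab C first at 19: fill all 3 — 15 left.
Lab U/second (18): +11 — 4 left.
Lab W/first: +4 of 6 at 14; pool empty.
Total = 26×8 + 21×4 + 19×3 + 18×11 + 14×4 = 603.

603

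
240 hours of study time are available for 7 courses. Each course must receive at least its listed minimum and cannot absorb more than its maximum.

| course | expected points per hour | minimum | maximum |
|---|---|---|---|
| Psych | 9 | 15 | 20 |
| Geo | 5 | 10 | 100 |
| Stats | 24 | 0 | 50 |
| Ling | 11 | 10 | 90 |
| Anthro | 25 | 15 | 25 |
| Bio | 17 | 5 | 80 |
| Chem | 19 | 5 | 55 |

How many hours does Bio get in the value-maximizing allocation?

75

Meeting every minimum uses 15+10+0+10+15+5+5 = 60 hours, leaving 180.
Highest expected points per hour first: Anthro 25 > Stats 24 > Chem 19 > Bio 17 > Ling 11 > Psych 9 > Geo 5.
Give Anthro 10 more to hit its cap of 25 → 170 left.
Stats takes 50 more to reach its cap of 50 → 120 left.
Chem takes 50 more to reach its cap of 55 → 70 left.
Bio: +70 (room for 75) → 75. Pool exhausted.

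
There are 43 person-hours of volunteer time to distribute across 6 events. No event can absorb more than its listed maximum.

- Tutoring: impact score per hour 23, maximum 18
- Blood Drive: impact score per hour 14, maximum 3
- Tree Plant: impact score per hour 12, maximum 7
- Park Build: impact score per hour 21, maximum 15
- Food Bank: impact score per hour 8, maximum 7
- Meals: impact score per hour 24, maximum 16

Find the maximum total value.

Order the events by impact score per hour: Meals 24 > Tutoring 23 > Park Build 21 > Blood Drive 14 > Tree Plant 12 > Food Bank 8.
Meals takes 16 to reach its cap of 16 — 27 left.
Tutoring: +18 to 18 (cap) — 9 left.
Park Build: +9 (room for 15) → 9. Pool exhausted.
Total = 23×18 + 21×9 + 24×16 = 987.

987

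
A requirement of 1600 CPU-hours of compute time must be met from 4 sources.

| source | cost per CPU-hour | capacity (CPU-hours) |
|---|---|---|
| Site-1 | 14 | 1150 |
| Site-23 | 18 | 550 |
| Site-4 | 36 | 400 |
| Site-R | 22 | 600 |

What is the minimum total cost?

Use sources in increasing cost order.
Site-1 at 14: take all 1150 CPU-hours — 450 still needed.
Take 450 from Site-23 at 18 to finish.
Site-R, Site-4: unused.
Cost = 1150×14 + 450×18 = 24200.

24200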